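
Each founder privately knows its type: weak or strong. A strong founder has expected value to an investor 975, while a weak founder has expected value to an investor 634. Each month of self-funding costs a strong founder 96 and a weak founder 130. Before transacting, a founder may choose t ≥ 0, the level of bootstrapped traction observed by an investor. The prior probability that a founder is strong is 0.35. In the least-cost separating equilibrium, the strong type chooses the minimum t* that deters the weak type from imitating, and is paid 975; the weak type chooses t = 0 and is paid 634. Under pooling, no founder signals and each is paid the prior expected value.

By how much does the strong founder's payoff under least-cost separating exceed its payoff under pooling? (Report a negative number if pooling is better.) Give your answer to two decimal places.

Least-cost separating signal: t* solves 634 = 975 − 130·t*, so t* = (975 − 634)/130 ≈ 2.6231.
Strong type's separating payoff: 975 − 96 × t* = 975 − 96 × (975 − 634)/130 = 975 − 32736/130 ≈ 723.1846.
Pooling payoff: 0.35 × 975 + 0.65 × 634 = 753.35.
Difference: 723.1846 − 753.35 = -30.1654, i.e. -30.17 to two decimal places.
The strong type would prefer the pooling outcome.

-30.17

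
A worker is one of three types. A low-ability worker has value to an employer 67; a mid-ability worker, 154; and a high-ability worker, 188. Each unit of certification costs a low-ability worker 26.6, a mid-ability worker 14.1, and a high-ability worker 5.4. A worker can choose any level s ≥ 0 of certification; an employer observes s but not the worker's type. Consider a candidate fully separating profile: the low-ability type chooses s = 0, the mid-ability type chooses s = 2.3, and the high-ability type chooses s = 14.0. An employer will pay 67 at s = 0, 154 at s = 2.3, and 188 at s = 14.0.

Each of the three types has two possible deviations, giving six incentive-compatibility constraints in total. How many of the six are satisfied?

Low-ability (own payoff 67): to s=2.3 gives 154 − 26.6×2.3 = 92.82 → profitable ✗; to s=14.0 gives 188 − 26.6×14.0 = -184.4 → no gain ✓.
Mid-ability (own payoff 154 − 14.1×2.3 = 121.57): to s=0 gives 67 → no gain ✓; to s=14.0 gives 188 − 14.1×14.0 = -9.4 → no gain ✓.
High-ability (own payoff 188 − 5.4×14.0 = 112.4): to s=0 gives 67 → no gain ✓; to s=2.3 gives 154 − 5.4×2.3 = 141.58 → profitable ✗.
4 of the 6 constraints hold; not an equilibrium.

4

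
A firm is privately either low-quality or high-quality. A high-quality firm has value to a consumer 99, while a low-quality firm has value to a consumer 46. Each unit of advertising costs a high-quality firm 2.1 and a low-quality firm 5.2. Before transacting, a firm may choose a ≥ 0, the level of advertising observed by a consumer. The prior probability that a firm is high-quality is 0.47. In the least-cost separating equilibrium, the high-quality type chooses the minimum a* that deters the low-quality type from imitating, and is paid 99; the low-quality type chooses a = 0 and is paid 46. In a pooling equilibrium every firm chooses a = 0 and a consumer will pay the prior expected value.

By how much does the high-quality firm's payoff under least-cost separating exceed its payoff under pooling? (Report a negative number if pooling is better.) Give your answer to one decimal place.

6.7

Least-cost separating signal: a* solves 46 = 99 − 5.2·a*, so a* = (99 − 46)/5.2 ≈ 10.1923.
High-quality type's separating payoff: 99 − 2.1 × a* = 99 − 2.1 × (99 − 46)/5.2 = 99 − 111.3/5.2 ≈ 77.596.
Pooling payoff: 0.47 × 99 + 0.53 × 46 = 70.91.
Difference: 77.596 − 70.91 = 6.686, i.e. 6.7 to one decimal place.
The high-quality type prefers to separate.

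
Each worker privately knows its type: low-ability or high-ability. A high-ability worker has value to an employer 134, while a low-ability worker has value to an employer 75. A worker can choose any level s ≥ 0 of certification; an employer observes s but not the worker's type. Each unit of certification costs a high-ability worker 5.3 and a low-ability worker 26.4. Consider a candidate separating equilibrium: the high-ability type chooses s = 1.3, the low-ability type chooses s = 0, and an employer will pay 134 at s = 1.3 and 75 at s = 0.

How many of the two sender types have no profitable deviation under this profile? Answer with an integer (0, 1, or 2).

High-ability type: signal → 134 − 5.3 × 1.3 = 127.11; deviate to 0 → 75. IC holds (127.11 ≥ 75).
Low-ability type: stay at 0 → 75; mimic → 134 − 26.4 × 1.3 = 99.68. IC fails (75 < 99.68).
1 of 2 constraints hold, so this profile is not an equilibrium.

1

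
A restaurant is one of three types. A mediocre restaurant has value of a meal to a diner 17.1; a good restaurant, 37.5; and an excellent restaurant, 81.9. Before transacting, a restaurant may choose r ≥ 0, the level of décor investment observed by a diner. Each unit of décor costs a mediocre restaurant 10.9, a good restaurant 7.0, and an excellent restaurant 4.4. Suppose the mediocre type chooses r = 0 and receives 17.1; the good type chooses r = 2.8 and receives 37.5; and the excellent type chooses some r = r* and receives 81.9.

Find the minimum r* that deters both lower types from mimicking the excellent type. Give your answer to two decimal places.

Mediocre type (on-path payoff 17.1) won't mimic when 17.1 ≥ 81.9 − 10.9·r*, i.e. r* ≥ 5.94.
Good type (on-path payoff 37.5 − 7.0×2.8 = 17.9) won't mimic when 17.9 ≥ 81.9 − 7.0·r*, i.e. r* ≥ 9.14.
Both must hold, so r* = max(5.94, 9.14) = 9.14. The good type's constraint binds.

9.14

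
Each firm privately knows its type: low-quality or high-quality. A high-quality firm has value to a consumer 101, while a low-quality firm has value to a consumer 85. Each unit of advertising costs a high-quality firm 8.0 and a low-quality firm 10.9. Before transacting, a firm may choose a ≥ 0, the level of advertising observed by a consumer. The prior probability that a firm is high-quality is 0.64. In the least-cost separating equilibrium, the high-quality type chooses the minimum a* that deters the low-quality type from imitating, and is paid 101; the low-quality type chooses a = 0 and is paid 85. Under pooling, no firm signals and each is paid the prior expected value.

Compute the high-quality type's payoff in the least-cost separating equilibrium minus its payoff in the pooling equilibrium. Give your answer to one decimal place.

-6.0

Least-cost separating signal: a* solves 85 = 101 − 10.9·a*, so a* = (101 − 85)/10.9 ≈ 1.4679.
High-quality type's separating payoff: 101 − 8.0 × a* = 101 − 8.0 × (101 − 85)/10.9 = 101 − 128/10.9 ≈ 89.257.
Pooling payoff: 0.64 × 101 + 0.36 × 85 = 95.24.
Difference: 89.257 − 95.24 = -5.983, i.e. -6.0 to one decimal place.
The high-quality type would prefer the pooling outcome.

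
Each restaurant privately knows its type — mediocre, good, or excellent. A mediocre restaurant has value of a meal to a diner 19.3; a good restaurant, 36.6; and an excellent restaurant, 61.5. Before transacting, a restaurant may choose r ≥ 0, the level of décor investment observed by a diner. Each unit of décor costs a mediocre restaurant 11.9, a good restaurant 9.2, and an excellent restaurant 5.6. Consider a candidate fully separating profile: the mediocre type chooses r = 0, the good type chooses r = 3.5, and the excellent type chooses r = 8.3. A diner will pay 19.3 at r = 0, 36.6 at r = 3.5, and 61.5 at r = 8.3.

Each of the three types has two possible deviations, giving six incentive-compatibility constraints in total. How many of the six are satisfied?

3

Good (own payoff 36.6 − 9.2×3.5 = 4.4): to r=0 gives 19.3 → profitable ✗; to r=8.3 gives 61.5 − 9.2×8.3 = -14.86 → no gain ✓.
Excellent (own payoff 61.5 − 5.6×8.3 = 15.02): to r=0 gives 19.3 → profitable ✗; to r=3.5 gives 36.6 − 5.6×3.5 = 17 → profitable ✗.
Mediocre (own payoff 19.3): to r=3.5 gives 36.6 − 11.9×3.5 = -5.05 → no gain ✓; to r=8.3 gives 61.5 − 11.9×8.3 = -37.27 → no gain ✓.
3 of the 6 constraints hold; not an equilibrium.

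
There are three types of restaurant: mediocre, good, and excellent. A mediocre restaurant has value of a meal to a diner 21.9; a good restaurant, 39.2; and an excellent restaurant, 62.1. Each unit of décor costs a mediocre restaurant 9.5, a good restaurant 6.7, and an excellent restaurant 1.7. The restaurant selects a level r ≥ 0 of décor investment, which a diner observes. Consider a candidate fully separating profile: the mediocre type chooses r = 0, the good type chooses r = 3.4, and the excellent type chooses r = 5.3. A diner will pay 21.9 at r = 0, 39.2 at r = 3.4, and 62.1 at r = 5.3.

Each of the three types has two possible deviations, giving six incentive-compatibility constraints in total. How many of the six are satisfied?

Excellent (own payoff 62.1 − 1.7×5.3 = 53.09): to r=0 gives 21.9 → no gain ✓; to r=3.4 gives 39.2 − 1.7×3.4 = 33.42 → no gain ✓.
Mediocre (own payoff 21.9): to r=3.4 gives 39.2 − 9.5×3.4 = 6.9 → no gain ✓; to r=5.3 gives 62.1 − 9.5×5.3 = 11.75 → no gain ✓.
Good (own payoff 39.2 − 6.7×3.4 = 16.42): to r=0 gives 21.9 → profitable ✗; to r=5.3 gives 62.1 − 6.7×5.3 = 26.59 → profitable ✗.
4 of the 6 constraints hold; not an equilibrium.

4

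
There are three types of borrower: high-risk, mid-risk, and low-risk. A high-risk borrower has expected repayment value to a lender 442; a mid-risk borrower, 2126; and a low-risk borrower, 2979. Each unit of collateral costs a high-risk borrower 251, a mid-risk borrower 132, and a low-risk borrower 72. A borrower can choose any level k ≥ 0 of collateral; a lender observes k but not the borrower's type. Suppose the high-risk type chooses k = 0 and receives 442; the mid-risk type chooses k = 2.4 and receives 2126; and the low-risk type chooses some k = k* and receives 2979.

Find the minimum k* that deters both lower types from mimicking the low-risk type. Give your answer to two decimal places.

Mid-risk type (on-path payoff 2126 − 132×2.4 = 1809.2) won't mimic when 1809.2 ≥ 2979 − 132·k*, i.e. k* ≥ 8.86.
High-risk type (on-path payoff 442) won't mimic when 442 ≥ 2979 − 251·k*, i.e. k* ≥ 10.11.
Both must hold, so k* = max(10.11, 8.86) = 10.11. The high-risk type's constraint binds.

10.11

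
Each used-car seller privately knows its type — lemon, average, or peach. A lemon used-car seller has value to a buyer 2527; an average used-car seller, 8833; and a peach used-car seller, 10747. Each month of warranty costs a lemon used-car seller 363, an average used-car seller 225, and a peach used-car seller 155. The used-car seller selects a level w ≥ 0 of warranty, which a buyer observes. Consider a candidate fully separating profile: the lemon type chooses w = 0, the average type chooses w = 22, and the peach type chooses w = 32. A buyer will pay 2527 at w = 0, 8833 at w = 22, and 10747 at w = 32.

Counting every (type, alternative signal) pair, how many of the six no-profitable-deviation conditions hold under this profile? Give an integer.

6

Peach (own payoff 10747 − 155×32 = 5787): to w=0 gives 2527 → no gain ✓; to w=22 gives 8833 − 155×22 = 5423 → no gain ✓.
Lemon (own payoff 2527): to w=22 gives 8833 − 363×22 = 847 → no gain ✓; to w=32 gives 10747 − 363×32 = -869 → no gain ✓.
Average (own payoff 8833 − 225×22 = 3883): to w=0 gives 2527 → no gain ✓; to w=32 gives 10747 − 225×32 = 3547 → no gain ✓.
6 of the 6 constraints hold; this profile is a separating equilibrium.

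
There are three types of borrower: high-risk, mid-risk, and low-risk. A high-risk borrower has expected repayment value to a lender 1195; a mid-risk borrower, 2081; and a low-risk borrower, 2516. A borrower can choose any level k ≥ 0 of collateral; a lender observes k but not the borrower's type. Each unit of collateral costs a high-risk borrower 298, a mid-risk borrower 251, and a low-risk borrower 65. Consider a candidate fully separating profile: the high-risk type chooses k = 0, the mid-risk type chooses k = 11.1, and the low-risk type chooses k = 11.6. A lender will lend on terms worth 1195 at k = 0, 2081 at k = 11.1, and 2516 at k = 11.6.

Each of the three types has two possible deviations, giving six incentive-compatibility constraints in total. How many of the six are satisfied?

4

High-risk (own payoff 1195): to k=11.1 gives 2081 − 298×11.1 = -1226.8 → no gain ✓; to k=11.6 gives 2516 − 298×11.6 = -940.8 → no gain ✓.
Mid-risk (own payoff 2081 − 251×11.1 = -705.1): to k=0 gives 1195 → profitable ✗; to k=11.6 gives 2516 − 251×11.6 = -395.6 → profitable ✗.
Low-risk (own payoff 2516 − 65×11.6 = 1762): to k=0 gives 1195 → no gain ✓; to k=11.1 gives 2081 − 65×11.1 = 1359.5 → no gain ✓.
4 of the 6 constraints hold; not an equilibrium.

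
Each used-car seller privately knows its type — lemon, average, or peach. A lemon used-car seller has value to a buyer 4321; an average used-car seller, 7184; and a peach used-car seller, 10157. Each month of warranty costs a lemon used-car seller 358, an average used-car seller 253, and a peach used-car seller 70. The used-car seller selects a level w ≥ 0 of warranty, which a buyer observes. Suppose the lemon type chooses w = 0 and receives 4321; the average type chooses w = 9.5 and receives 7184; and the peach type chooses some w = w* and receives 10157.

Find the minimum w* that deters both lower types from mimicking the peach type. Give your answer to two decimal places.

21.25

Lemon type (on-path payoff 4321) won't mimic when 4321 ≥ 10157 − 358·w*, i.e. w* ≥ 16.30.
Average type (on-path payoff 7184 − 253×9.5 = 4780.5) won't mimic when 4780.5 ≥ 10157 − 253·w*, i.e. w* ≥ 21.25.
Both must hold, so w* = max(16.30, 21.25) = 21.25. The average type's constraint binds.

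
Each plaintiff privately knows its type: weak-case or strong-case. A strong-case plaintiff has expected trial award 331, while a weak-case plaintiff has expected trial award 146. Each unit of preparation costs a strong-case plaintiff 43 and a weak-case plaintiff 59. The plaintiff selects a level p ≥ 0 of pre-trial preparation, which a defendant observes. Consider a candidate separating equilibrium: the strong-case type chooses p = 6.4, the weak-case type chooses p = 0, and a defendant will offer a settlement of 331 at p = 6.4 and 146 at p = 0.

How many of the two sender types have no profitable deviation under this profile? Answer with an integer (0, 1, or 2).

Weak-case type: stay at 0 → 146; mimic → 331 − 59 × 6.4 = -46.6. IC holds (146 ≥ -46.6).
Strong-case type: signal → 331 − 43 × 6.4 = 55.8; deviate to 0 → 146. IC fails (55.8 < 146).
1 of 2 constraints hold, so this profile is not an equilibrium.

1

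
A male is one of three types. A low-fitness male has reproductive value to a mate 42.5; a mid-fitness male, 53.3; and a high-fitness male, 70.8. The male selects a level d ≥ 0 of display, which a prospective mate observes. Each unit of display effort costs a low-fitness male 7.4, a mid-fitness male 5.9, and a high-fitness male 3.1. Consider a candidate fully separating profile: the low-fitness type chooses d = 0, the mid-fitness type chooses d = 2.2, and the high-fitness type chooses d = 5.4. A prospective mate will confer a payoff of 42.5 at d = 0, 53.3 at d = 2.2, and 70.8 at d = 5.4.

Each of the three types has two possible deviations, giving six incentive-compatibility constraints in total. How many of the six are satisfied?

Low-fitness (own payoff 42.5): to d=2.2 gives 53.3 − 7.4×2.2 = 37.02 → no gain ✓; to d=5.4 gives 70.8 − 7.4×5.4 = 30.84 → no gain ✓.
Mid-fitness (own payoff 53.3 − 5.9×2.2 = 40.32): to d=0 gives 42.5 → profitable ✗; to d=5.4 gives 70.8 − 5.9×5.4 = 38.94 → no gain ✓.
High-fitness (own payoff 70.8 − 3.1×5.4 = 54.06): to d=0 gives 42.5 → no gain ✓; to d=2.2 gives 53.3 − 3.1×2.2 = 46.48 → no gain ✓.
5 of the 6 constraints hold; not an equilibrium.

5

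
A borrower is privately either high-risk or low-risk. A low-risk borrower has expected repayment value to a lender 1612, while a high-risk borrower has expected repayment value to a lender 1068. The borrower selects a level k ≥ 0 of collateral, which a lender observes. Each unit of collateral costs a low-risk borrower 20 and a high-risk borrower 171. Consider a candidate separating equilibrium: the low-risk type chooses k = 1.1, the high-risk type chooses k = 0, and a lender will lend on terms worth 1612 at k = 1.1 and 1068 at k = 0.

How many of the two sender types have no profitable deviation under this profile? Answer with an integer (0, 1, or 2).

1

Low-risk type: signal → 1612 − 20 × 1.1 = 1590; deviate to 0 → 1068. IC holds (1590 ≥ 1068).
High-risk type: stay at 0 → 1068; mimic → 1612 − 171 × 1.1 = 1423.9. IC fails (1068 < 1423.9).
1 of 2 constraints hold, so this profile is not an equilibrium.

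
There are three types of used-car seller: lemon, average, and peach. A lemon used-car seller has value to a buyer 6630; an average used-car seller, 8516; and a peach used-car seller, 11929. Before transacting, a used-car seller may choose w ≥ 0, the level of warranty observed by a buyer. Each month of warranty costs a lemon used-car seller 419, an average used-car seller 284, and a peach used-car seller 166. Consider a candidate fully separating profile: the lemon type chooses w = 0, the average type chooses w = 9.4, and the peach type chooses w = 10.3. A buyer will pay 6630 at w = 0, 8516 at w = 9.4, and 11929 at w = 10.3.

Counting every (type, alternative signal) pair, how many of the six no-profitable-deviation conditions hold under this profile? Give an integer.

Lemon (own payoff 6630): to w=9.4 gives 8516 − 419×9.4 = 4577.4 → no gain ✓; to w=10.3 gives 11929 − 419×10.3 = 7613.3 → profitable ✗.
Peach (own payoff 11929 − 166×10.3 = 10219.2): to w=0 gives 6630 → no gain ✓; to w=9.4 gives 8516 − 166×9.4 = 6955.6 → no gain ✓.
Average (own payoff 8516 − 284×9.4 = 5846.4): to w=0 gives 6630 → profitable ✗; to w=10.3 gives 11929 − 284×10.3 = 9003.8 → profitable ✗.
3 of the 6 constraints hold; not an equilibrium.

3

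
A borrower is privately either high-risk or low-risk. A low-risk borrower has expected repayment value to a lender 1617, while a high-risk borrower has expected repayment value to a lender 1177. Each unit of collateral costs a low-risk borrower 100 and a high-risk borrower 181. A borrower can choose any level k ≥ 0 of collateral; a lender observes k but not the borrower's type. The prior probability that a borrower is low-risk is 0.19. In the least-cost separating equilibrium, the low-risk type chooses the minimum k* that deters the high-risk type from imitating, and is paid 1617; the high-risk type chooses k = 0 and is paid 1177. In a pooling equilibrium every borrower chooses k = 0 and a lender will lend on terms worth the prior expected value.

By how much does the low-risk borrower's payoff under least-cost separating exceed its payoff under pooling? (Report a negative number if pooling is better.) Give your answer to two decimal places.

Least-cost separating signal: k* solves 1177 = 1617 − 181·k*, so k* = (1617 − 1177)/181 ≈ 2.4309.
Low-risk type's separating payoff: 1617 − 100 × k* = 1617 − 100 × (1617 − 1177)/181 = 1617 − 44000/181 ≈ 1373.9061.
Pooling payoff: 0.19 × 1617 + 0.81 × 1177 = 1260.6.
Difference: 1373.9061 − 1260.6 = 113.3061, i.e. 113.31 to two decimal places.
The low-risk type prefers to separate.

113.31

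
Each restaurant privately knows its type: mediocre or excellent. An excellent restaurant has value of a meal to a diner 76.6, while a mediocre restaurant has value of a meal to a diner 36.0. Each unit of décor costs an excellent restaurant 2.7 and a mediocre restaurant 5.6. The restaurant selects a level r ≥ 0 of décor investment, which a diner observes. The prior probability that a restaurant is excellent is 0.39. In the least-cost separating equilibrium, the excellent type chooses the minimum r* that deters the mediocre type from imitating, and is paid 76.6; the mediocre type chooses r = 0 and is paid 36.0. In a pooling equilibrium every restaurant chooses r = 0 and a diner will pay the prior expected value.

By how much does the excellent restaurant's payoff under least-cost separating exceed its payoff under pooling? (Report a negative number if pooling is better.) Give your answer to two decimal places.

Least-cost separating signal: r* solves 36.0 = 76.6 − 5.6·r*, so r* = (76.6 − 36.0)/5.6 = 7.25.
Excellent type's separating payoff: 76.6 − 2.7 × r* = 76.6 − 2.7 × (76.6 − 36.0)/5.6 = 76.6 − 109.62/5.6 = 57.025.
Pooling payoff: 0.39 × 76.6 + 0.61 × 36.0 = 51.834.
Difference: 57.025 − 51.834 = 5.191, i.e. 5.19 to two decimal places.
The excellent type prefers to separate.

5.19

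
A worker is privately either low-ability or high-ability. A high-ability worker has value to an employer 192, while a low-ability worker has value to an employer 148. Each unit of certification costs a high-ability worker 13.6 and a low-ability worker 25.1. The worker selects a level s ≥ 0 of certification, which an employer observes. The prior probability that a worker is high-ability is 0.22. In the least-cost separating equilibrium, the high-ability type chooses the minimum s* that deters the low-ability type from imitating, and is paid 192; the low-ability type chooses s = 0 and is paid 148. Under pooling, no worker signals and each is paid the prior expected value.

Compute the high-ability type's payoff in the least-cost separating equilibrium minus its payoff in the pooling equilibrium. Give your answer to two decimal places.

10.48

Least-cost separating signal: s* solves 148 = 192 − 25.1·s*, so s* = (192 − 148)/25.1 ≈ 1.7530.
High-ability type's separating payoff: 192 − 13.6 × s* = 192 − 13.6 × (192 − 148)/25.1 = 192 − 598.4/25.1 ≈ 168.1594.
Pooling payoff: 0.22 × 192 + 0.78 × 148 = 157.68.
Difference: 168.1594 − 157.68 = 10.4794, i.e. 10.48 to two decimal places.
The high-ability type prefers to separate.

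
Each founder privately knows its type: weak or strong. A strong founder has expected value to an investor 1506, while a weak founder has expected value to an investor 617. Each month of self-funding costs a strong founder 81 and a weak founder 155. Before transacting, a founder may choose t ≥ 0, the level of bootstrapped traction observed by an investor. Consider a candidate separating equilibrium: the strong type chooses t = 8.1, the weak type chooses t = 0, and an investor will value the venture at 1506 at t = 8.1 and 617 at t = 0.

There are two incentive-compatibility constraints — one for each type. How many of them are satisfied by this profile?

2

Strong type: signal → 1506 − 81 × 8.1 = 849.9; deviate to 0 → 617. IC holds (849.9 ≥ 617).
Weak type: stay at 0 → 617; mimic → 1506 − 155 × 8.1 = 250.5. IC holds (617 ≥ 250.5).
2 of 2 constraints hold, so this is a separating equilibrium.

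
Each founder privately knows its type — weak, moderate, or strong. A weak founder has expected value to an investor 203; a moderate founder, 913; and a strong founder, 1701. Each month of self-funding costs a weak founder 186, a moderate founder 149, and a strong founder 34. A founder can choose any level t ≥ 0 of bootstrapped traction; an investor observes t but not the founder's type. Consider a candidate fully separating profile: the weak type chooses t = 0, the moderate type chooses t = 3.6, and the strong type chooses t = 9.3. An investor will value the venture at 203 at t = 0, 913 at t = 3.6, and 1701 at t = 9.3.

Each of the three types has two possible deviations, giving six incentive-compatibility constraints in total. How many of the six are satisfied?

Strong (own payoff 1701 − 34×9.3 = 1384.8): to t=0 gives 203 → no gain ✓; to t=3.6 gives 913 − 34×3.6 = 790.6 → no gain ✓.
Moderate (own payoff 913 − 149×3.6 = 376.6): to t=0 gives 203 → no gain ✓; to t=9.3 gives 1701 − 149×9.3 = 315.3 → no gain ✓.
Weak (own payoff 203): to t=3.6 gives 913 − 186×3.6 = 243.4 → profitable ✗; to t=9.3 gives 1701 − 186×9.3 = -28.8 → no gain ✓.
5 of the 6 constraints hold; not an equilibrium.

5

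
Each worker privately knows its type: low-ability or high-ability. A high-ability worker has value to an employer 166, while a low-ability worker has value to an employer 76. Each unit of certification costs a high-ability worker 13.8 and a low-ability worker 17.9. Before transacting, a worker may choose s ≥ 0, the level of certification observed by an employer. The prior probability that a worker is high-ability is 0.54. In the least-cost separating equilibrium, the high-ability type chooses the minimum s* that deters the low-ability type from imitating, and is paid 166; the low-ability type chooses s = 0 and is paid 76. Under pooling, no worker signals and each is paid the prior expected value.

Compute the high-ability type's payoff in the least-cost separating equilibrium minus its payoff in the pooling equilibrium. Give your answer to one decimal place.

-28.0

Least-cost separating signal: s* solves 76 = 166 − 17.9·s*, so s* = (166 − 76)/17.9 ≈ 5.0279.
High-ability type's separating payoff: 166 − 13.8 × s* = 166 − 13.8 × (166 − 76)/17.9 = 166 − 1242/17.9 ≈ 96.615.
Pooling payoff: 0.54 × 166 + 0.46 × 76 = 124.6.
Difference: 96.615 − 124.6 = -27.985, i.e. -28.0 to one decimal place.
The high-ability type would prefer the pooling outcome.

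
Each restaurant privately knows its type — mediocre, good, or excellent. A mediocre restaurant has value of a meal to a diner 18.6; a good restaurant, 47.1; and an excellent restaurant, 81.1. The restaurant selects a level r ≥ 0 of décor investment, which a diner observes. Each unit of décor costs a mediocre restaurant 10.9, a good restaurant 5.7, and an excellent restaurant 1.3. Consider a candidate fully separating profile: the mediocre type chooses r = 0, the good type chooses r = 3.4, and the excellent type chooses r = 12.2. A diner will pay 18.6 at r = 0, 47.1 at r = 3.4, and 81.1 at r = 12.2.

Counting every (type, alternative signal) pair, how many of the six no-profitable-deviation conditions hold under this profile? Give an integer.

6

Excellent (own payoff 81.1 − 1.3×12.2 = 65.24): to r=0 gives 18.6 → no gain ✓; to r=3.4 gives 47.1 − 1.3×3.4 = 42.68 → no gain ✓.
Mediocre (own payoff 18.6): to r=3.4 gives 47.1 − 10.9×3.4 = 10.04 → no gain ✓; to r=12.2 gives 81.1 − 10.9×12.2 = -51.88 → no gain ✓.
Good (own payoff 47.1 − 5.7×3.4 = 27.72): to r=0 gives 18.6 → no gain ✓; to r=12.2 gives 81.1 − 5.7×12.2 = 11.56 → no gain ✓.
6 of the 6 constraints hold; this profile is a separating equilibrium.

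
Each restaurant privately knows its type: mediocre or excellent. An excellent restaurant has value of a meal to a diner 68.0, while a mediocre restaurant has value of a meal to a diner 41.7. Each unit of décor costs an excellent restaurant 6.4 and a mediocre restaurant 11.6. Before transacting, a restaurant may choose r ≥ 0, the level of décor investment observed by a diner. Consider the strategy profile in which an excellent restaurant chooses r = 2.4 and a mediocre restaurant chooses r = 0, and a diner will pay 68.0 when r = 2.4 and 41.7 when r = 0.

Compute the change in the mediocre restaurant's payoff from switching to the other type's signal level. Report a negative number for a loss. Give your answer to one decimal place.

Playing r = 0 the mediocre restaurant receives 41.7.
Deviating to r = 2.4 brings payment 68.0 at cost 11.6 × 2.4 = 27.84, netting 40.16.
Gain from deviating: 40.16 − 41.7 = -1.54, i.e. -1.5 to one decimal place.
The gain is negative, so the mediocre type's incentive-compatibility constraint is satisfied.

-1.5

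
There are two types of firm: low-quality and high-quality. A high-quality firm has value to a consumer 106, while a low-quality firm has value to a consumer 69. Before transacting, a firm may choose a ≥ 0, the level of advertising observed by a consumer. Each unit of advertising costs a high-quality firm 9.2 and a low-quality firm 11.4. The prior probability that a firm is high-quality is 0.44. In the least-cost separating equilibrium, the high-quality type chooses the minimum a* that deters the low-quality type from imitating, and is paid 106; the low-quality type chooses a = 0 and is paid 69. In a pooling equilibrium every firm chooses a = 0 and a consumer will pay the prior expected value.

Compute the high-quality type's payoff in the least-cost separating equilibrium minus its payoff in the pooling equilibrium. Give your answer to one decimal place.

-9.1

Least-cost separating signal: a* solves 69 = 106 − 11.4·a*, so a* = (106 − 69)/11.4 ≈ 3.2456.
High-quality type's separating payoff: 106 − 9.2 × a* = 106 − 9.2 × (106 − 69)/11.4 = 106 − 340.4/11.4 ≈ 76.140.
Pooling payoff: 0.44 × 106 + 0.56 × 69 = 85.28.
Difference: 76.140 − 85.28 = -9.14, i.e. -9.1 to one decimal place.
The high-quality type would prefer the pooling outcome.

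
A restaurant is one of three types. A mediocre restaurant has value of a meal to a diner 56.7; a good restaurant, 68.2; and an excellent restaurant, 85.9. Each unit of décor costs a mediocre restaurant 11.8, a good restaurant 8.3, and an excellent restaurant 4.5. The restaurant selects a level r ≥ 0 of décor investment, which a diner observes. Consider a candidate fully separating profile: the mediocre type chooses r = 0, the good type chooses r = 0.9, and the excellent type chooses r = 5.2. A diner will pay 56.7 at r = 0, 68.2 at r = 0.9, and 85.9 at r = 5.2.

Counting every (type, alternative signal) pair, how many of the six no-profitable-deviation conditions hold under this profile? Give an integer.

4

Excellent (own payoff 85.9 − 4.5×5.2 = 62.5): to r=0 gives 56.7 → no gain ✓; to r=0.9 gives 68.2 − 4.5×0.9 = 64.15 → profitable ✗.
Mediocre (own payoff 56.7): to r=0.9 gives 68.2 − 11.8×0.9 = 57.58 → profitable ✗; to r=5.2 gives 85.9 − 11.8×5.2 = 24.54 → no gain ✓.
Good (own payoff 68.2 − 8.3×0.9 = 60.73): to r=0 gives 56.7 → no gain ✓; to r=5.2 gives 85.9 − 8.3×5.2 = 42.74 → no gain ✓.
4 of the 6 constraints hold; not an equilibrium.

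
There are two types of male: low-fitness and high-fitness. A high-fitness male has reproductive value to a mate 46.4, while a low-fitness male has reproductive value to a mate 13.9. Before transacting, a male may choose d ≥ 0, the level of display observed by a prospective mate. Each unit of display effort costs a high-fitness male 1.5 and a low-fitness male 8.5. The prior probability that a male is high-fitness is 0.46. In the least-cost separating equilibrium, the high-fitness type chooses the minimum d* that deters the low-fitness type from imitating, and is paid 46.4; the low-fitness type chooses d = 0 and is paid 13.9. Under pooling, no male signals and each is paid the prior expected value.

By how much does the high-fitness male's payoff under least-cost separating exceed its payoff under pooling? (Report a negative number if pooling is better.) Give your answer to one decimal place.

11.8

Least-cost separating signal: d* solves 13.9 = 46.4 − 8.5·d*, so d* = (46.4 − 13.9)/8.5 ≈ 3.8235.
High-fitness type's separating payoff: 46.4 − 1.5 × d* = 46.4 − 1.5 × (46.4 − 13.9)/8.5 = 46.4 − 48.75/8.5 ≈ 40.665.
Pooling payoff: 0.46 × 46.4 + 0.54 × 13.9 = 28.85.
Difference: 40.665 − 28.85 = 11.815, i.e. 11.8 to one decimal place.
The high-fitness type prefers to separate.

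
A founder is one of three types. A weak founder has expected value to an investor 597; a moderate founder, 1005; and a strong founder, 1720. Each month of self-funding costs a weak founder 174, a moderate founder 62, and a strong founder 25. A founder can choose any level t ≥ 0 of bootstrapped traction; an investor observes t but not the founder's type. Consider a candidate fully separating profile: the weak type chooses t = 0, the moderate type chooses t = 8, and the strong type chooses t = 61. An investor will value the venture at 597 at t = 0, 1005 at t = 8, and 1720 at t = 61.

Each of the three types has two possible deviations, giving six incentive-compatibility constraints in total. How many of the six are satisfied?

3

Weak (own payoff 597): to t=8 gives 1005 − 174×8 = -387 → no gain ✓; to t=61 gives 1720 − 174×61 = -8894 → no gain ✓.
Moderate (own payoff 1005 − 62×8 = 509): to t=0 gives 597 → profitable ✗; to t=61 gives 1720 − 62×61 = -2062 → no gain ✓.
Strong (own payoff 1720 − 25×61 = 195): to t=0 gives 597 → profitable ✗; to t=8 gives 1005 − 25×8 = 805 → profitable ✗.
3 of the 6 constraints hold; not an equilibrium.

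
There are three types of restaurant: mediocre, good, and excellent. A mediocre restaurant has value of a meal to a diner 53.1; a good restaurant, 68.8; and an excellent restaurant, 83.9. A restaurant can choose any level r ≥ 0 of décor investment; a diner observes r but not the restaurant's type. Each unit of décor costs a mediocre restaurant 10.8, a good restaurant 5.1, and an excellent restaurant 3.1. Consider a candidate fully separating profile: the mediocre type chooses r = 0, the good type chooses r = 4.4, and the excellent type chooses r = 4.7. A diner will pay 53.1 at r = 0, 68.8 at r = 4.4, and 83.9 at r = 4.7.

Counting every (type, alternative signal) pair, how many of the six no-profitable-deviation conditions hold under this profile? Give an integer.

4

Mediocre (own payoff 53.1): to r=4.4 gives 68.8 − 10.8×4.4 = 21.28 → no gain ✓; to r=4.7 gives 83.9 − 10.8×4.7 = 33.14 → no gain ✓.
Excellent (own payoff 83.9 − 3.1×4.7 = 69.33): to r=0 gives 53.1 → no gain ✓; to r=4.4 gives 68.8 − 3.1×4.4 = 55.16 → no gain ✓.
Good (own payoff 68.8 − 5.1×4.4 = 46.36): to r=0 gives 53.1 → profitable ✗; to r=4.7 gives 83.9 − 5.1×4.7 = 59.93 → profitable ✗.
4 of the 6 constraints hold; not an equilibrium.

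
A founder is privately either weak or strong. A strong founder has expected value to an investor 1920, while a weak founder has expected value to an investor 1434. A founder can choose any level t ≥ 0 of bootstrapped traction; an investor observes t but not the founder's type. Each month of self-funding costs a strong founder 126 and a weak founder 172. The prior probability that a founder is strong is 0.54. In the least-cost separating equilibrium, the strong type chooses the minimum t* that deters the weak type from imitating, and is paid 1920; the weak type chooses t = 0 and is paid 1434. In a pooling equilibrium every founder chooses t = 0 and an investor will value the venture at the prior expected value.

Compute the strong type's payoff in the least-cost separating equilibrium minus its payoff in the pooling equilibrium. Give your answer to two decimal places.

-132.46

Least-cost separating signal: t* solves 1434 = 1920 − 172·t*, so t* = (1920 − 1434)/172 ≈ 2.8256.
Strong type's separating payoff: 1920 − 126 × t* = 1920 − 126 × (1920 − 1434)/172 = 1920 − 61236/172 ≈ 1563.9767.
Pooling payoff: 0.54 × 1920 + 0.46 × 1434 = 1696.44.
Difference: 1563.9767 − 1696.44 = -132.4633, i.e. -132.46 to two decimal places.
The strong type would prefer the pooling outcome.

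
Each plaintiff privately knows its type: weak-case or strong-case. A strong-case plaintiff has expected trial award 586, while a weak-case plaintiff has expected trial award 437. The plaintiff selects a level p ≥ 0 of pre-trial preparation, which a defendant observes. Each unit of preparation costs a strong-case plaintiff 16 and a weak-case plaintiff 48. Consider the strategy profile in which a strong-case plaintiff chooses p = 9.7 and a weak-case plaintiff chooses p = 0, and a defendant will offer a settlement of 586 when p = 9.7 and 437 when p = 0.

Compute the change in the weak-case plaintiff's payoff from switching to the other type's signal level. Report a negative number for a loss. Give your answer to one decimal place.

-316.6

Playing p = 0 the weak-case plaintiff receives 437.
Deviating to p = 9.7 brings payment 586 at cost 48 × 9.7 = 465.6, netting 120.4.
Gain from deviating: 120.4 − 437 = -316.6.
The gain is negative, so the weak-case type's incentive-compatibility constraint is satisfied.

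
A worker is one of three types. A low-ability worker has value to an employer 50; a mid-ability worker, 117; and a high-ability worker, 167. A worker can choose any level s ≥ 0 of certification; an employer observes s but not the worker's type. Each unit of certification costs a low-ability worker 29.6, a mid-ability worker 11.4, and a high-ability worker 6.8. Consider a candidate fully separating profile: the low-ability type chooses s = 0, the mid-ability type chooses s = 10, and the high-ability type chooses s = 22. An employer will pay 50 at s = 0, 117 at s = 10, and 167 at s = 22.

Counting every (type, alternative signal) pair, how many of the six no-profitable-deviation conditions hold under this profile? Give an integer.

Low-ability (own payoff 50): to s=10 gives 117 − 29.6×10 = -179 → no gain ✓; to s=22 gives 167 − 29.6×22 = -484.2 → no gain ✓.
Mid-ability (own payoff 117 − 11.4×10 = 3): to s=0 gives 50 → profitable ✗; to s=22 gives 167 − 11.4×22 = -83.8 → no gain ✓.
High-ability (own payoff 167 − 6.8×22 = 17.4): to s=0 gives 50 → profitable ✗; to s=10 gives 117 − 6.8×10 = 49 → profitable ✗.
3 of the 6 constraints hold; not an equilibrium.

3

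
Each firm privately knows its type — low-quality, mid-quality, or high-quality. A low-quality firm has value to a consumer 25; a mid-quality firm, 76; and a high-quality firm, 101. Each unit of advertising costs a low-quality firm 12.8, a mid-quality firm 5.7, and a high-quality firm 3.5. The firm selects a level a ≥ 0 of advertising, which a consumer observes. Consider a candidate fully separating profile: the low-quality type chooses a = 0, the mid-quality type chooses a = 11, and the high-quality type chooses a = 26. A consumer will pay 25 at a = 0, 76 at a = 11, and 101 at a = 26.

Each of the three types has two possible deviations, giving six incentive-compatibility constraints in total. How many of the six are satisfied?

High-quality (own payoff 101 − 3.5×26 = 10): to a=0 gives 25 → profitable ✗; to a=11 gives 76 − 3.5×11 = 37.5 → profitable ✗.
Low-quality (own payoff 25): to a=11 gives 76 − 12.8×11 = -64.8 → no gain ✓; to a=26 gives 101 − 12.8×26 = -231.8 → no gain ✓.
Mid-quality (own payoff 76 − 5.7×11 = 13.3): to a=0 gives 25 → profitable ✗; to a=26 gives 101 − 5.7×26 = -47.2 → no gain ✓.
3 of the 6 constraints hold; not an equilibrium.

3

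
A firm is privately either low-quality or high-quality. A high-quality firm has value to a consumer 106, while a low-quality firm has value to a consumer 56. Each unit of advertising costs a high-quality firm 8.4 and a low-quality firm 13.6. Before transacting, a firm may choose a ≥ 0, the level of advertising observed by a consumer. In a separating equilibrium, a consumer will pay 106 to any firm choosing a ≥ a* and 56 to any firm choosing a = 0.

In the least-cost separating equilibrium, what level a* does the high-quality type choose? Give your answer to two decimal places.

A low-quality firm choosing a = 0 receives 56.
Imitating at a* instead would pay 106 at cost 13.6·a*, netting 106 − 13.6·a*.
Indifference: 56 = 106 − 13.6·a*, so a* = (106 − 56) / 13.6 ≈ 3.68.
At a* the low-quality type's incentive constraint just binds; the high-quality type strictly prefers a* since its per-unit cost is lower.

3.68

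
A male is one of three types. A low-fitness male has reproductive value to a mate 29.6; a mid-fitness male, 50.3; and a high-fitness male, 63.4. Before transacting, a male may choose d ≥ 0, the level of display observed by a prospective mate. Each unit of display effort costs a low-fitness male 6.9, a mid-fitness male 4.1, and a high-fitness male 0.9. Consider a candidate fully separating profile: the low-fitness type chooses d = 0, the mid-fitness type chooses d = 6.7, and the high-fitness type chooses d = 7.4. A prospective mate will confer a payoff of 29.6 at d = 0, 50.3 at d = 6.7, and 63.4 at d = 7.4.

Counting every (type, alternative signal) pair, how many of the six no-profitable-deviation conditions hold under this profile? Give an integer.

4

Low-fitness (own payoff 29.6): to d=6.7 gives 50.3 − 6.9×6.7 = 4.07 → no gain ✓; to d=7.4 gives 63.4 − 6.9×7.4 = 12.34 → no gain ✓.
Mid-fitness (own payoff 50.3 − 4.1×6.7 = 22.83): to d=0 gives 29.6 → profitable ✗; to d=7.4 gives 63.4 − 4.1×7.4 = 33.06 → profitable ✗.
High-fitness (own payoff 63.4 − 0.9×7.4 = 56.74): to d=0 gives 29.6 → no gain ✓; to d=6.7 gives 50.3 − 0.9×6.7 = 44.27 → no gain ✓.
4 of the 6 constraints hold; not an equilibrium.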